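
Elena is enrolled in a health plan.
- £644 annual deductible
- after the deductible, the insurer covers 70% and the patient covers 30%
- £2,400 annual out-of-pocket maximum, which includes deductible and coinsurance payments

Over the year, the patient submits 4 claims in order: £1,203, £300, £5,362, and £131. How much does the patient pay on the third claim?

£1,498.30

Bill 1, £1,203: £644 finishes the deductible; £559 goes to coinsurance; coinsurance £559 × 30% = £167.70. Patient owes £811.70 (running OOP £811.70).
Bill 2, £300: 30% coinsurance on £300 = £90. Patient owes £90 (running OOP £901.70).
Bill 3, £5,362: 30% coinsurance on £5,362 = £1,608.60. That would push OOP to £2,510.30, over the £2,400 cap, so patient pays £2,400 − £901.70 = £1,498.30.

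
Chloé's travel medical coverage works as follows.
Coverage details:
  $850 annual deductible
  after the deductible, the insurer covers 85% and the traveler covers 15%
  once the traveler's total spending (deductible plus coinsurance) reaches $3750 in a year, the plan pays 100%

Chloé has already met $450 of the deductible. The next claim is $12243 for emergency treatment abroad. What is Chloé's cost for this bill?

Remaining deductible: $850 − $450 = $400.
That leaves $12243 − $400 = $11843 for coinsurance.
Coinsurance: $11843 × 15% = $1776.45.
Traveler responsibility before any cap: $400 + $1776.45 = $2176.45.
Cumulative spending $450 + $2176.45 = $2626.45 stays under the $3750 maximum.

$2176.45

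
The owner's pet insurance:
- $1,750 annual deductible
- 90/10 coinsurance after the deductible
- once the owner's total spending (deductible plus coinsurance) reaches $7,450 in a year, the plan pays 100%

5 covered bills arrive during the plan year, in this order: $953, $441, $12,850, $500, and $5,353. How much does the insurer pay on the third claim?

Claim 1 ($953): fully absorbed by the deductible. Owner pays $953; OOP now $953. Plan pays $953 − $953 = $0.
Claim 2 ($441): entire amount goes to the deductible. Owner pays $441; OOP now $1,394. Insurer: $441 − $441 = $0.
Claim 3 ($12,850): deductible takes $356, $12,494 remains; 10% of $12,494 = $1,249.40. Owner pays $1,605.40; OOP now $2,999.40. Plan pays $12,850 − $1,605.40 = $11,244.60.

$11,244.60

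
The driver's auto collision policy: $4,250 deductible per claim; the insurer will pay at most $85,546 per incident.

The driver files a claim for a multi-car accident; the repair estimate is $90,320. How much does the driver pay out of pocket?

Less the $4,250 deductible: $90,320 − $4,250 = $86,070.
$86,070 exceeds the $85,546 limit, so the insurer pays the limit: $85,546.
Driver's share is the uncovered remainder: $90,320 − $85,546 = $4,774.

$4,774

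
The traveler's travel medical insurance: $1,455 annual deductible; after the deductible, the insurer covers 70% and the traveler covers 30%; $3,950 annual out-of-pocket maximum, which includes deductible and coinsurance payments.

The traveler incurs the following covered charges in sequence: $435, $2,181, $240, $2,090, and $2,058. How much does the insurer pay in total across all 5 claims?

$3,884.30

Claim 1 ($435): entire amount goes to the deductible. Cost to traveler: $435. OOP to date $435. Plan pays $435 − $435 = $0.
Claim 2 ($2,181): $1,020 finishes the deductible; $1,161 goes to coinsurance; coinsurance $1,161 × 30% = $348.30. Cost to traveler: $1,368.30. OOP to date $1,803.30. Plan pays $2,181 − $1,368.30 = $812.70.
Claim 3 ($240): deductible already satisfied, so traveler's share is 30% × $240 = $72. Traveler pays $72; OOP now $1,875.30. Plan pays $240 − $72 = $168.
Claim 4 ($2,090): 30% coinsurance on $2,090 = $627. Traveler owes $627 (running OOP $2,502.30). Plan pays $2,090 − $627 = $1,463.
Claim 5 ($2,058): deductible already satisfied, so traveler's share is 30% × $2,058 = $617.40. Cost to traveler: $617.40. OOP to date $3,119.70. Plan pays $2,058 − $617.40 = $1,440.60.
Insurer total = bills − traveler's total = $7,004 − $3,119.70 = $3,884.30.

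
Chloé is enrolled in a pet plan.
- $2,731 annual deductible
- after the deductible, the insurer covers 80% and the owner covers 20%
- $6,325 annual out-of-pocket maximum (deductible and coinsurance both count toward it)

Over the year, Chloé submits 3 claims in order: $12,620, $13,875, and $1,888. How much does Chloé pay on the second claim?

$1,616.20

#1 ($12,620): $2,731 to deductible, leaving $9,889; coinsurance $9,889 × 20% = $1,977.80. Owner pays $4,708.80; OOP now $4,708.80.
#2 ($13,875): deductible already satisfied, so owner's share is 20% × $13,875 = $2,775. OOP would hit $7,483.80 > $6,325, so the cap limits the owner to $6,325 − $4,708.80 = $1,616.20.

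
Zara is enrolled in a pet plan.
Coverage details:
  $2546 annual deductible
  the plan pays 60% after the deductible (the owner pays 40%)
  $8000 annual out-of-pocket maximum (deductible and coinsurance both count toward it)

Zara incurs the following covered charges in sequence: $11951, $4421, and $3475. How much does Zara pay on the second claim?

#1 ($11951): $2546 finishes the deductible; $9405 goes to coinsurance; 40% of $9405 = $3762. Owner owes $6308 (running OOP $6308).
#2 ($4421): deductible already satisfied, so owner's share is 40% × $4421 = $1768.40. OOP would hit $8076.40 > $8000, so the cap limits the owner to $8000 − $6308 = $1692.

$1692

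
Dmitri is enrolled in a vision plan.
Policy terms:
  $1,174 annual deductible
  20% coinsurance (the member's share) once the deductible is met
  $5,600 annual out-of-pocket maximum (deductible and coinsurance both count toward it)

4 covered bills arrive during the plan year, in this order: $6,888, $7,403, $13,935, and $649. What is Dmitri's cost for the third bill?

$1,802.60

Bill 1, $6,888: $1,174 to deductible, leaving $5,714; coinsurance $5,714 × 20% = $1,142.80. Cost to member: $2,316.80. OOP to date $2,316.80.
Bill 2, $7,403: 20% coinsurance on $7,403 = $1,480.60. Cost to member: $1,480.60. OOP to date $3,797.40.
Bill 3, $13,935: deductible met; 20% of $13,935 = $2,787. Adding that to $3,797.40 gives $6,584.40, past the $5,600 cap; member pays only $5,600 − $3,797.40 = $1,802.60.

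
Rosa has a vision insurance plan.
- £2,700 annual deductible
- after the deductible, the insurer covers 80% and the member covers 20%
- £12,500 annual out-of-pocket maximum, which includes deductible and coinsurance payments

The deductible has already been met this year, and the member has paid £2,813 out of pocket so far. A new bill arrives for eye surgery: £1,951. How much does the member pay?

The deductible is already satisfied, so the full bill goes to coinsurance.
Member's 20% share of £1,951 is £390.20.
Cumulative spending £2,813 + £390.20 = £3,203.20 stays under the £12,500 maximum.

£390.20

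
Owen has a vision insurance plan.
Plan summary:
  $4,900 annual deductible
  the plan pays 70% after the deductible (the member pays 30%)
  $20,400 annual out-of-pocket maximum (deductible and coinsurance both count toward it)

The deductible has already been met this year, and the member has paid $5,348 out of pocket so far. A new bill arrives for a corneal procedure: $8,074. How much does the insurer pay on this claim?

The deductible is already satisfied, so the full bill goes to coinsurance.
Member's 30% share of $8,074 is $2,422.20.
Year-to-date out-of-pocket becomes $5,348 + $2,422.20 = $7,770.20, still under the $20,400 maximum, so no cap applies.
The plan picks up $8,074 − $2,422.20 = $5,651.80.

$5,651.80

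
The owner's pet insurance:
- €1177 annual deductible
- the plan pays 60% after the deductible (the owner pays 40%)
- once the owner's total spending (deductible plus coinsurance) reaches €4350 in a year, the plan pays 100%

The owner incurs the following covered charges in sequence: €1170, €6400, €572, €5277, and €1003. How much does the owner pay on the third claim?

€228.80

Bill 1, €1170: all of it applies to the deductible. Owner owes €1170 (running OOP €1170).
Bill 2, €6400: €7 to deductible, leaving €6393; coinsurance €6393 × 40% = €2557.20. Cost to owner: €2564.20. OOP to date €3734.20.
Bill 3, €572: 40% coinsurance on €572 = €228.80. Cost to owner: €228.80. OOP to date €3963.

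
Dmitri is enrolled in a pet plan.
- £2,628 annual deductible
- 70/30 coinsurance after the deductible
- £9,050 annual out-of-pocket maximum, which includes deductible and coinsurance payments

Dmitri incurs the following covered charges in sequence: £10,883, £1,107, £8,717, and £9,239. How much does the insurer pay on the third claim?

£6,101.90

Claim 1 (£10,883): £2,628 to deductible, leaving £8,255; coinsurance £8,255 × 30% = £2,476.50. Owner pays £5,104.50; OOP now £5,104.50. Insurer: £10,883 − £5,104.50 = £5,778.50.
Claim 2 (£1,107): deductible already satisfied, so owner's share is 30% × £1,107 = £332.10. Owner pays £332.10; OOP now £5,436.60. Insurer: £1,107 − £332.10 = £774.90.
Claim 3 (£8,717): deductible already satisfied, so owner's share is 30% × £8,717 = £2,615.10. Cost to owner: £2,615.10. OOP to date £8,051.70. Plan pays £8,717 − £2,615.10 = £6,101.90.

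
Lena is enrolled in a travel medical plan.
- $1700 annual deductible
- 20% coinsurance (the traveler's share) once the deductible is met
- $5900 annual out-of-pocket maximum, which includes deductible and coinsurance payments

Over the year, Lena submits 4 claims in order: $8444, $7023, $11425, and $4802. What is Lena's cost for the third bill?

$1446.60

#1 ($8444): $1700 to deductible, leaving $6744; traveler's 20% is $1348.80. Traveler owes $3048.80 (running OOP $3048.80).
#2 ($7023): deductible met; 20% of $7023 = $1404.60. Traveler pays $1404.60; OOP now $4453.40.
#3 ($11425): deductible met; 20% of $11425 = $2285. Adding that to $4453.40 gives $6738.40, past the $5900 cap; traveler pays only $5900 − $4453.40 = $1446.60.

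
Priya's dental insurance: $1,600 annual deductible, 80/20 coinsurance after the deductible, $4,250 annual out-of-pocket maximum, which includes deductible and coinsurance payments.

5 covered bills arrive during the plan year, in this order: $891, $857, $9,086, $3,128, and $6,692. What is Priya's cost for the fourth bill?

$625.60

Claim 1 — $891: fully absorbed by the deductible. Cost to patient: $891. OOP to date $891.
Claim 2 — $857: deductible takes $709, $148 remains; patient's 20% is $29.60. Patient pays $738.60; OOP now $1,629.60.
Claim 3 — $9,086: deductible already satisfied, so patient's share is 20% × $9,086 = $1,817.20. Patient pays $1,817.20; OOP now $3,446.80.
Claim 4 — $3,128: deductible met; 20% of $3,128 = $625.60. Patient pays $625.60; OOP now $4,072.40.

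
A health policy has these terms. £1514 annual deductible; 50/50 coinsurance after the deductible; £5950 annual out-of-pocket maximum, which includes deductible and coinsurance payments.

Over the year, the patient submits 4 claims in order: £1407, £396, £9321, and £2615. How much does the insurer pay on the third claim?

Claim 1 — £1407: all of it applies to the deductible. Patient pays £1407; OOP now £1407. Plan pays £1407 − £1407 = £0.
Claim 2 — £396: deductible takes £107, £289 remains; patient's 50% is £144.50. Cost to patient: £251.50. OOP to date £1658.50. Insurer: £396 − £251.50 = £144.50.
Claim 3 — £9321: deductible met; 50% of £9321 = £4660.50. That would push OOP to £6319, over the £5950 cap, so patient pays £5950 − £1658.50 = £4291.50. Insurer: £9321 − £4291.50 = £5029.50.

£5029.50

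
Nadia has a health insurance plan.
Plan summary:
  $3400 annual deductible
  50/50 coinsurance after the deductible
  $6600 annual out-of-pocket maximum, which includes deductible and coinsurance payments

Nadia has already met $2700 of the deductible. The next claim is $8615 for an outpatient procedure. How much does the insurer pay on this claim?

$4715

Remaining deductible: $3400 − $2700 = $700.
After the $700 deductible portion, $8615 − $700 = $7915 is subject to coinsurance.
Patient's 50% share of $7915 is $3957.50.
Patient responsibility before any cap: $700 + $3957.50 = $4657.50.
Adding $4657.50 to the $2700 already spent would give $7357.50, which exceeds the $6600 cap; the patient pays just $6600 − $2700 = $3900.
The plan picks up $8615 − $3900 = $4715.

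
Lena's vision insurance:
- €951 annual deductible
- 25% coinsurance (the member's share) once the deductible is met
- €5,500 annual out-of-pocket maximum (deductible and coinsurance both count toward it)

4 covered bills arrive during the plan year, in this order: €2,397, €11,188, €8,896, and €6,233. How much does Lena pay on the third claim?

€1,390.50

#1 (€2,397): €951 to deductible, leaving €1,446; 25% of €1,446 = €361.50. Member owes €1,312.50 (running OOP €1,312.50).
#2 (€11,188): deductible already satisfied, so member's share is 25% × €11,188 = €2,797. Cost to member: €2,797. OOP to date €4,109.50.
#3 (€8,896): deductible already satisfied, so member's share is 25% × €8,896 = €2,224. Adding that to €4,109.50 gives €6,333.50, past the €5,500 cap; member pays only €5,500 − €4,109.50 = €1,390.50.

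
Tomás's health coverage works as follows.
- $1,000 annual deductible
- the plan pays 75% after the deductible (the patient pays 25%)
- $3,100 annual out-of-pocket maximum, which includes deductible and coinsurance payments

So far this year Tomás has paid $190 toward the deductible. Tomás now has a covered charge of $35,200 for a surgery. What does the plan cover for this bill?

$190 of the $1,000 deductible is already met, leaving $810.
After the $810 deductible portion, $35,200 − $810 = $34,390 is subject to coinsurance.
25% of $34,390 = $8,597.50 falls to the patient.
That puts the patient's cost at $810 + $8,597.50 = $9,407.50 before any cap.
That would bring total out-of-pocket to $9,597.50, past the $3,100 cap. The patient is capped at $3,100 − $190 = $2,910 on this claim.
Insurer pays the balance: $35,200 − $2,910 = $32,290.

$32,290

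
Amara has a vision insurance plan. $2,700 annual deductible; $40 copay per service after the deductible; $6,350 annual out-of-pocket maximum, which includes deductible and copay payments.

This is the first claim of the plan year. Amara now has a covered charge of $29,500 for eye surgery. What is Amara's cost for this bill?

Nothing has been paid toward the $2,700 deductible, so the first $2,700 of this charge is applied there.
That leaves $29,500 − $2,700 = $26,800 for the copay.
Copay on this service: $40.
Member responsibility before any cap: $2,700 + $40 = $2,740.
Total out-of-pocket so far would be $0 + $2,740 = $2,740, below the $6,350 cap — no reduction.

$2,740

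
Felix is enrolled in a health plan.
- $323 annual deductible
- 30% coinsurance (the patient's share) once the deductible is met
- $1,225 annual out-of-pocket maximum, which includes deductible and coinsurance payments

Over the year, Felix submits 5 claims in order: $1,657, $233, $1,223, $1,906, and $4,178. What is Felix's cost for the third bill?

$366.90

Claim 1 ($1,657): $323 finishes the deductible; $1,334 goes to coinsurance; 30% of $1,334 = $400.20. Patient pays $723.20; OOP now $723.20.
Claim 2 ($233): 30% coinsurance on $233 = $69.90. Patient owes $69.90 (running OOP $793.10).
Claim 3 ($1,223): 30% coinsurance on $1,223 = $366.90. Patient pays $366.90; OOP now $1,160.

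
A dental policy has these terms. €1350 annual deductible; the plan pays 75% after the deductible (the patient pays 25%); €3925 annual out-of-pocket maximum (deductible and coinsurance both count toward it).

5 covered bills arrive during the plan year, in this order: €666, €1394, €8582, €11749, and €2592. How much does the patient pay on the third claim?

Claim 1 (€666): all of it applies to the deductible. Patient pays €666; OOP now €666.
Claim 2 (€1394): €684 to deductible, leaving €710; coinsurance €710 × 25% = €177.50. Cost to patient: €861.50. OOP to date €1527.50.
Claim 3 (€8582): deductible already satisfied, so patient's share is 25% × €8582 = €2145.50. Patient owes €2145.50 (running OOP €3673).

€2145.50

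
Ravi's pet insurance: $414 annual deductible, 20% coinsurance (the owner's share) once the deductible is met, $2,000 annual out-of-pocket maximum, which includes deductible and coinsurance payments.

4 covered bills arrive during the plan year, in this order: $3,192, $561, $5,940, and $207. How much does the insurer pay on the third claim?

#1 ($3,192): deductible takes $414, $2,778 remains; 20% of $2,778 = $555.60. Owner pays $969.60; OOP now $969.60. Insurer: $3,192 − $969.60 = $2,222.40.
#2 ($561): deductible already satisfied, so owner's share is 20% × $561 = $112.20. Cost to owner: $112.20. OOP to date $1,081.80. Insurer: $561 − $112.20 = $448.80.
#3 ($5,940): deductible already satisfied, so owner's share is 20% × $5,940 = $1,188. Adding that to $1,081.80 gives $2,269.80, past the $2,000 cap; owner pays only $2,000 − $1,081.80 = $918.20. Insurer: $5,940 − $918.20 = $5,021.80.

$5,021.80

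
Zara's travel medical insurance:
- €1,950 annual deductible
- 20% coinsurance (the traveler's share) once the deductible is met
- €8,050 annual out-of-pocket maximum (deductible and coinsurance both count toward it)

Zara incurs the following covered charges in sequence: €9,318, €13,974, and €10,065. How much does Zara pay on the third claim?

Bill 1, €9,318: deductible takes €1,950, €7,368 remains; traveler's 20% is €1,473.60. Traveler pays €3,423.60; OOP now €3,423.60.
Bill 2, €13,974: deductible already satisfied, so traveler's share is 20% × €13,974 = €2,794.80. Cost to traveler: €2,794.80. OOP to date €6,218.40.
Bill 3, €10,065: deductible already satisfied, so traveler's share is 20% × €10,065 = €2,013. That would push OOP to €8,231.40, over the €8,050 cap, so traveler pays €8,050 − €6,218.40 = €1,831.60.

€1,831.60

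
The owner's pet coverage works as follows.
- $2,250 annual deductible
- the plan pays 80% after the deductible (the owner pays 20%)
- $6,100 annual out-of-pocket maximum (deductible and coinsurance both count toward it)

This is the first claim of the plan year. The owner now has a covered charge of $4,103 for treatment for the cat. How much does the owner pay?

Deductible not yet touched, so the first $2,250 of the bill goes to the deductible.
The remaining $1,853 (= $4,103 − $2,250) moves to coinsurance.
Owner's 20% share of $1,853 is $370.60.
So the owner owes $2,250 + $370.60 = $2,620.60 before any cap.
Total out-of-pocket so far would be $0 + $2,620.60 = $2,620.60, below the $6,100 cap — no reduction.

$2,620.60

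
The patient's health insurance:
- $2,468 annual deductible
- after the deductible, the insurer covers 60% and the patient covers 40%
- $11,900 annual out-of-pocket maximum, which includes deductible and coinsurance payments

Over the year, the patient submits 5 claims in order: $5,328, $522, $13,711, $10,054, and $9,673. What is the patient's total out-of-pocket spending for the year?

$11,900

Bill 1, $5,328: deductible takes $2,468, $2,860 remains; coinsurance $2,860 × 40% = $1,144. Patient owes $3,612 (running OOP $3,612).
Bill 2, $522: deductible already satisfied, so patient's share is 40% × $522 = $208.80. Cost to patient: $208.80. OOP to date $3,820.80.
Bill 3, $13,711: 40% coinsurance on $13,711 = $5,484.40. Patient pays $5,484.40; OOP now $9,305.20.
Bill 4, $10,054: deductible met; 40% of $10,054 = $4,021.60. Adding that to $9,305.20 gives $13,326.80, past the $11,900 cap; patient pays only $11,900 − $9,305.20 = $2,594.80.
Bill 5, $9,673: deductible met; 40% of $9,673 = $3,869.20. OOP would hit $15,769.20 > $11,900, so the cap limits the patient to $11,900 − $11,900 = $0.
Summing the patient's payments: $3,612 + $208.80 + $5,484.40 + $2,594.80 + $0 = $11,900.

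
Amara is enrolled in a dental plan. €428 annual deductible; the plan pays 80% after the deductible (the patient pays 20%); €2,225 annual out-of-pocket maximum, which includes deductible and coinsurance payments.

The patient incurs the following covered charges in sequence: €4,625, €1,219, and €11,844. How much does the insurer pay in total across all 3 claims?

Bill 1, €4,625: €428 to deductible, leaving €4,197; 20% of €4,197 = €839.40. Patient pays €1,267.40; OOP now €1,267.40. Insurer: €4,625 − €1,267.40 = €3,357.60.
Bill 2, €1,219: 20% coinsurance on €1,219 = €243.80. Cost to patient: €243.80. OOP to date €1,511.20. Insurer: €1,219 − €243.80 = €975.20.
Bill 3, €11,844: 20% coinsurance on €11,844 = €2,368.80. That would push OOP to €3,880, over the €2,225 cap, so patient pays €2,225 − €1,511.20 = €713.80. Insurer: €11,844 − €713.80 = €11,130.20.
Insurer total: €3,357.60 + €975.20 + €11,130.20 = €15,463.

€15,463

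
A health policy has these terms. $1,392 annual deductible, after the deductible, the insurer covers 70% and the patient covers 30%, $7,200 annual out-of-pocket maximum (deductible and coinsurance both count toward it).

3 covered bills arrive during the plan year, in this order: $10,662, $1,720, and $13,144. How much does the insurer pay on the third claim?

Claim 1 ($10,662): deductible takes $1,392, $9,270 remains; 30% of $9,270 = $2,781. Cost to patient: $4,173. OOP to date $4,173. Insurer: $10,662 − $4,173 = $6,489.
Claim 2 ($1,720): deductible met; 30% of $1,720 = $516. Patient pays $516; OOP now $4,689. Plan pays $1,720 − $516 = $1,204.
Claim 3 ($13,144): deductible met; 30% of $13,144 = $3,943.20. That would push OOP to $8,632.20, over the $7,200 cap, so patient pays $7,200 − $4,689 = $2,511. Plan pays $13,144 − $2,511 = $10,633.

$10,633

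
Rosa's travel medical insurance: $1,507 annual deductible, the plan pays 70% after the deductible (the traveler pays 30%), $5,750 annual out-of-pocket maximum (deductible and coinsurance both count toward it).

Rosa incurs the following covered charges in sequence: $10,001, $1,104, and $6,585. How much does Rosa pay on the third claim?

Claim 1 ($10,001): $1,507 finishes the deductible; $8,494 goes to coinsurance; 30% of $8,494 = $2,548.20. Cost to traveler: $4,055.20. OOP to date $4,055.20.
Claim 2 ($1,104): deductible met; 30% of $1,104 = $331.20. Traveler owes $331.20 (running OOP $4,386.40).
Claim 3 ($6,585): deductible already satisfied, so traveler's share is 30% × $6,585 = $1,975.50. That would push OOP to $6,361.90, over the $5,750 cap, so traveler pays $5,750 − $4,386.40 = $1,363.60.

$1,363.60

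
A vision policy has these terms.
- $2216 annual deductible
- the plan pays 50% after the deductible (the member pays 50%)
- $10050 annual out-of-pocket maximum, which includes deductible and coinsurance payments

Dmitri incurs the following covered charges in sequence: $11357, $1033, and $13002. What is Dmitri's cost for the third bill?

Claim 1 ($11357): $2216 to deductible, leaving $9141; 50% of $9141 = $4570.50. Cost to member: $6786.50. OOP to date $6786.50.
Claim 2 ($1033): deductible already satisfied, so member's share is 50% × $1033 = $516.50. Member owes $516.50 (running OOP $7303).
Claim 3 ($13002): 50% coinsurance on $13002 = $6501. Adding that to $7303 gives $13804, past the $10050 cap; member pays only $10050 − $7303 = $2747.

$2747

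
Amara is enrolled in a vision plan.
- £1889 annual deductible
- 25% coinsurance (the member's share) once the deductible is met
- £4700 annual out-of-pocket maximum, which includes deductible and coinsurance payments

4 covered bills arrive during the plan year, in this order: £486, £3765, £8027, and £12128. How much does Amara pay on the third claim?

#1 (£486): entire amount goes to the deductible. Cost to member: £486. OOP to date £486.
#2 (£3765): £1403 to deductible, leaving £2362; 25% of £2362 = £590.50. Member owes £1993.50 (running OOP £2479.50).
#3 (£8027): deductible met; 25% of £8027 = £2006.75. Member owes £2006.75 (running OOP £4486.25).

£2006.75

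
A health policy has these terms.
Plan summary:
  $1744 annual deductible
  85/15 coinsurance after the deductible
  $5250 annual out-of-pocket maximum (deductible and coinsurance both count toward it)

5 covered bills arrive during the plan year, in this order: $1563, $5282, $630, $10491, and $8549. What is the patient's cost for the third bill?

$94.50

Claim 1 ($1563): all of it applies to the deductible. Patient pays $1563; OOP now $1563.
Claim 2 ($5282): $181 finishes the deductible; $5101 goes to coinsurance; coinsurance $5101 × 15% = $765.15. Patient owes $946.15 (running OOP $2509.15).
Claim 3 ($630): deductible met; 15% of $630 = $94.50. Cost to patient: $94.50. OOP to date $2603.65.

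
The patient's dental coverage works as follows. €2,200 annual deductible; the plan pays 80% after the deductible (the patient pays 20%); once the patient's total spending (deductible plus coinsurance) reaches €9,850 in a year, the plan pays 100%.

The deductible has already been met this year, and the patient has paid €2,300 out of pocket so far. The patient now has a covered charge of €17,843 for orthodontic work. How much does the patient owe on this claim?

With the deductible met, the entire €17,843 is subject to coinsurance.
20% of €17,843 = €3,568.60 falls to the patient.
Year-to-date out-of-pocket becomes €2,300 + €3,568.60 = €5,868.60, still under the €9,850 maximum, so no cap applies.

€3,568.60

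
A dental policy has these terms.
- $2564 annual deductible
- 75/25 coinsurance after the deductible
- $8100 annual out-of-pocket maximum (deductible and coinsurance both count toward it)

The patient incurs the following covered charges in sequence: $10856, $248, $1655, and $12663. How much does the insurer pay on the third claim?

Bill 1, $10856: $2564 to deductible, leaving $8292; 25% of $8292 = $2073. Cost to patient: $4637. OOP to date $4637. Plan pays $10856 − $4637 = $6219.
Bill 2, $248: 25% coinsurance on $248 = $62. Cost to patient: $62. OOP to date $4699. Insurer: $248 − $62 = $186.
Bill 3, $1655: deductible already satisfied, so patient's share is 25% × $1655 = $413.75. Patient pays $413.75; OOP now $5112.75. Plan pays $1655 − $413.75 = $1241.25.

$1241.25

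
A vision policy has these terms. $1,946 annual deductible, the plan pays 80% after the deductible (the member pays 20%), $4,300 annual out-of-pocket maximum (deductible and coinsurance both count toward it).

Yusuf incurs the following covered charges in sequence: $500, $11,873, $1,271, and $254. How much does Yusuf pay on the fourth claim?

$14.40

Claim 1 — $500: all of it applies to the deductible. Member owes $500 (running OOP $500).
Claim 2 — $11,873: $1,446 to deductible, leaving $10,427; coinsurance $10,427 × 20% = $2,085.40. Member pays $3,531.40; OOP now $4,031.40.
Claim 3 — $1,271: 20% coinsurance on $1,271 = $254.20. Cost to member: $254.20. OOP to date $4,285.60.
Claim 4 — $254: deductible already satisfied, so member's share is 20% × $254 = $50.80. Adding that to $4,285.60 gives $4,336.40, past the $4,300 cap; member pays only $4,300 − $4,285.60 = $14.40.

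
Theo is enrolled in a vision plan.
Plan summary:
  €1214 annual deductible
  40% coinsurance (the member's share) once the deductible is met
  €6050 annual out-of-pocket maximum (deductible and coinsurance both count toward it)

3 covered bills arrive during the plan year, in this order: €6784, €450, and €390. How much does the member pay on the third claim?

Bill 1, €6784: €1214 to deductible, leaving €5570; coinsurance €5570 × 40% = €2228. Cost to member: €3442. OOP to date €3442.
Bill 2, €450: deductible met; 40% of €450 = €180. Cost to member: €180. OOP to date €3622.
Bill 3, €390: 40% coinsurance on €390 = €156. Member pays €156; OOP now €3778.

€156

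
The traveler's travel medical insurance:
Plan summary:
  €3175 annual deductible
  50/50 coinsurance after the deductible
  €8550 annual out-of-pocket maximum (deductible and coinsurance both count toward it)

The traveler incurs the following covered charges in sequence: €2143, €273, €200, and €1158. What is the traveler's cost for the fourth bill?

€858.50

Claim 1 — €2143: fully absorbed by the deductible. Cost to traveler: €2143. OOP to date €2143.
Claim 2 — €273: fully absorbed by the deductible. Cost to traveler: €273. OOP to date €2416.
Claim 3 — €200: all of it applies to the deductible. Cost to traveler: €200. OOP to date €2616.
Claim 4 — €1158: €559 to deductible, leaving €599; traveler's 50% is €299.50. Traveler owes €858.50 (running OOP €3474.50).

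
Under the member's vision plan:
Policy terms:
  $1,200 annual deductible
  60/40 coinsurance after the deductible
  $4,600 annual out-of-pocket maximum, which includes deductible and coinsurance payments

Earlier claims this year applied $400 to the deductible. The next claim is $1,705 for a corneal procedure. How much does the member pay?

$1,162

$400 of the $1,200 deductible is already met, leaving $800.
After the $800 deductible portion, $1,705 − $800 = $905 is subject to coinsurance.
Coinsurance: $905 × 40% = $362.
Member responsibility before any cap: $800 + $362 = $1,162.
Cumulative spending $400 + $1,162 = $1,562 stays under the $4,600 maximum.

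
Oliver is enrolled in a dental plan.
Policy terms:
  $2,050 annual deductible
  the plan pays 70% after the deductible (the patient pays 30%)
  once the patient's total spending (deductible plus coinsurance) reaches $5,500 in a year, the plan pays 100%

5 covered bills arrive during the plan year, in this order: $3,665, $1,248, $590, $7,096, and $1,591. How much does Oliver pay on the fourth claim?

$2,128.80

#1 ($3,665): deductible takes $2,050, $1,615 remains; patient's 30% is $484.50. Patient pays $2,534.50; OOP now $2,534.50.
#2 ($1,248): deductible met; 30% of $1,248 = $374.40. Cost to patient: $374.40. OOP to date $2,908.90.
#3 ($590): 30% coinsurance on $590 = $177. Patient owes $177 (running OOP $3,085.90).
#4 ($7,096): deductible met; 30% of $7,096 = $2,128.80. Patient pays $2,128.80; OOP now $5,214.70.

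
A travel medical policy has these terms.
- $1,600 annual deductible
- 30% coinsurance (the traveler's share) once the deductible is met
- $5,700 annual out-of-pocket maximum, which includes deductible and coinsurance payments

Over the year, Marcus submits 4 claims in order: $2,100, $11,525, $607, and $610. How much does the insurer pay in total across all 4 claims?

$9,269.40

Bill 1, $2,100: $1,600 finishes the deductible; $500 goes to coinsurance; traveler's 30% is $150. Traveler pays $1,750; OOP now $1,750. Insurer: $2,100 − $1,750 = $350.
Bill 2, $11,525: 30% coinsurance on $11,525 = $3,457.50. Traveler pays $3,457.50; OOP now $5,207.50. Plan pays $11,525 − $3,457.50 = $8,067.50.
Bill 3, $607: deductible already satisfied, so traveler's share is 30% × $607 = $182.10. Traveler owes $182.10 (running OOP $5,389.60). Insurer: $607 − $182.10 = $424.90.
Bill 4, $610: deductible met; 30% of $610 = $183. Traveler owes $183 (running OOP $5,572.60). Plan pays $610 − $183 = $427.
Insurer total: $350 + $8,067.50 + $424.90 + $427 = $9,269.40.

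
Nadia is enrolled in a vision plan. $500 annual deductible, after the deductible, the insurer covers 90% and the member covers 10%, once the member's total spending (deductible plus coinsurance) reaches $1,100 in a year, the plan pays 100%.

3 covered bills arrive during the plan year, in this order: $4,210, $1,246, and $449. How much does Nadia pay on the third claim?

Bill 1, $4,210: $500 to deductible, leaving $3,710; coinsurance $3,710 × 10% = $371. Member owes $871 (running OOP $871).
Bill 2, $1,246: 10% coinsurance on $1,246 = $124.60. Member owes $124.60 (running OOP $995.60).
Bill 3, $449: deductible already satisfied, so member's share is 10% × $449 = $44.90. Cost to member: $44.90. OOP to date $1,040.50.

$44.90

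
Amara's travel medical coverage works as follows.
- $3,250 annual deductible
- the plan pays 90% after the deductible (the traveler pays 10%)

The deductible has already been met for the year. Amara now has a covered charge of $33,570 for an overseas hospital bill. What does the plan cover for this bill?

$30,213

With the deductible met, the entire $33,570 is subject to coinsurance.
Traveler's 10% share of $33,570 is $3,357.
The insurer covers the remainder: $33,570 − $3,357 = $30,213.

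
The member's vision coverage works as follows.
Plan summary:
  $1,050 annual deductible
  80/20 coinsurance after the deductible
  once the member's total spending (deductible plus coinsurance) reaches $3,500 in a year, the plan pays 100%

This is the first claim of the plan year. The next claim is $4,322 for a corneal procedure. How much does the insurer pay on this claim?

The full $1,050 deductible is still open; $1,050 of this bill applies to it.
After the $1,050 deductible portion, $4,322 − $1,050 = $3,272 is subject to coinsurance.
20% of $3,272 = $654.40 falls to the member.
That puts the member's cost at $1,050 + $654.40 = $1,704.40 before any cap.
Cumulative spending $0 + $1,704.40 = $1,704.40 stays under the $3,500 maximum.
The plan picks up $4,322 − $1,704.40 = $2,617.60.

$2,617.60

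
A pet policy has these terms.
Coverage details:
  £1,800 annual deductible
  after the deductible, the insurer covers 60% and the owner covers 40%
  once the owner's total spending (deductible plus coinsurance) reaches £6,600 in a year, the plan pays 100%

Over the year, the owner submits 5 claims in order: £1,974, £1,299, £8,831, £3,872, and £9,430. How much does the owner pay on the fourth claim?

£678.40

Bill 1, £1,974: £1,800 finishes the deductible; £174 goes to coinsurance; owner's 40% is £69.60. Cost to owner: £1,869.60. OOP to date £1,869.60.
Bill 2, £1,299: 40% coinsurance on £1,299 = £519.60. Owner owes £519.60 (running OOP £2,389.20).
Bill 3, £8,831: deductible met; 40% of £8,831 = £3,532.40. Owner pays £3,532.40; OOP now £5,921.60.
Bill 4, £3,872: deductible already satisfied, so owner's share is 40% × £3,872 = £1,548.80. Adding that to £5,921.60 gives £7,470.40, past the £6,600 cap; owner pays only £6,600 − £5,921.60 = £678.40.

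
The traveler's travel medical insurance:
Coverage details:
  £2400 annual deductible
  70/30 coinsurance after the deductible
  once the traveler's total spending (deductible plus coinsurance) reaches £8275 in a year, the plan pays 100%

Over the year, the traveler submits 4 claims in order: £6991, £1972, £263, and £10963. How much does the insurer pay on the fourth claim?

#1 (£6991): deductible takes £2400, £4591 remains; traveler's 30% is £1377.30. Traveler pays £3777.30; OOP now £3777.30. Insurer: £6991 − £3777.30 = £3213.70.
#2 (£1972): deductible already satisfied, so traveler's share is 30% × £1972 = £591.60. Traveler owes £591.60 (running OOP £4368.90). Insurer: £1972 − £591.60 = £1380.40.
#3 (£263): deductible already satisfied, so traveler's share is 30% × £263 = £78.90. Traveler pays £78.90; OOP now £4447.80. Plan pays £263 − £78.90 = £184.10.
#4 (£10963): deductible already satisfied, so traveler's share is 30% × £10963 = £3288.90. Traveler owes £3288.90 (running OOP £7736.70). Insurer: £10963 − £3288.90 = £7674.10.

£7674.10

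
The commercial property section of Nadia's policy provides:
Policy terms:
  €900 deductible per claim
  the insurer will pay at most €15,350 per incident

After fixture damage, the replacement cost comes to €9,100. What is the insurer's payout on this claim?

€8,200

Less the €900 deductible: €9,100 − €900 = €8,200.
That's under the €15,350 cap, so the insurer reimburses the full €8,200.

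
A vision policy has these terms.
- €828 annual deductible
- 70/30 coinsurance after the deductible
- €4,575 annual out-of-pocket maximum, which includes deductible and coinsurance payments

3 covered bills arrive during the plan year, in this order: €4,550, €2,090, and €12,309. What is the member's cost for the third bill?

#1 (€4,550): €828 to deductible, leaving €3,722; member's 30% is €1,116.60. Member pays €1,944.60; OOP now €1,944.60.
#2 (€2,090): 30% coinsurance on €2,090 = €627. Cost to member: €627. OOP to date €2,571.60.
#3 (€12,309): 30% coinsurance on €12,309 = €3,692.70. That would push OOP to €6,264.30, over the €4,575 cap, so member pays €4,575 − €2,571.60 = €2,003.40.

€2,003.40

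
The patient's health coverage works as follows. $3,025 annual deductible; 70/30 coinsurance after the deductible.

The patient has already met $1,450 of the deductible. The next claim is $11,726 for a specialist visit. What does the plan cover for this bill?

Remaining deductible: $3,025 − $1,450 = $1,575.
After the $1,575 deductible portion, $11,726 − $1,575 = $10,151 is subject to coinsurance.
Coinsurance: $10,151 × 30% = $3,045.30.
Patient responsibility: $1,575 + $3,045.30 = $4,620.30.
Insurer pays the balance: $11,726 − $4,620.30 = $7,105.70.

$7,105.70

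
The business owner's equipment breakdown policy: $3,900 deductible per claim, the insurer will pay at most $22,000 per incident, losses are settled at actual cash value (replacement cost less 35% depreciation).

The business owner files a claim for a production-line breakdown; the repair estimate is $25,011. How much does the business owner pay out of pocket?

Actual cash value after 35% depreciation: $25,011 × 65% = $16,257.15.
Subtract the deductible: $16,257.15 − $3,900 = $12,357.15.
$12,357.15 is within the $22,000 limit, so the insurer pays $12,357.15.
Out of pocket: $25,011 − $12,357.15 = $12,653.85.

$12,653.85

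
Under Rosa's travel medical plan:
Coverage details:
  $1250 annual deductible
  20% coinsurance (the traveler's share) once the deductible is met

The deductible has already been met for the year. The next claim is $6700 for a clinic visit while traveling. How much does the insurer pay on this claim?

$5360

With the deductible met, the entire $6700 is subject to coinsurance.
Coinsurance: $6700 × 20% = $1340.
The insurer covers the remainder: $6700 − $1340 = $5360.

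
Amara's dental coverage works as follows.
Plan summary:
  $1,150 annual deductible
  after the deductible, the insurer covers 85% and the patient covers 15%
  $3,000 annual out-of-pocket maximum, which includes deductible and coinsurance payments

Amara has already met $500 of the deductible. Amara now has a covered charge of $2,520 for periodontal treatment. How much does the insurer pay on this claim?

Deductible still to meet: $1,150 − $500 = $650.
After the $650 deductible portion, $2,520 − $650 = $1,870 is subject to coinsurance.
Patient's 15% share of $1,870 is $280.50.
So the patient owes $650 + $280.50 = $930.50 before any cap.
Year-to-date out-of-pocket becomes $500 + $930.50 = $1,430.50, still under the $3,000 maximum, so no cap applies.
The insurer covers the remainder: $2,520 − $930.50 = $1,589.50.

$1,589.50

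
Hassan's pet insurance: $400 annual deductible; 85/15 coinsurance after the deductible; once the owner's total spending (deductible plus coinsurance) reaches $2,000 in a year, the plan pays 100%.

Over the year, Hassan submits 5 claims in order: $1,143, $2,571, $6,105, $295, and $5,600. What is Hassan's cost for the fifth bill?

$142.90

Claim 1 ($1,143): $400 to deductible, leaving $743; owner's 15% is $111.45. Cost to owner: $511.45. OOP to date $511.45.
Claim 2 ($2,571): deductible met; 15% of $2,571 = $385.65. Owner owes $385.65 (running OOP $897.10).
Claim 3 ($6,105): 15% coinsurance on $6,105 = $915.75. Owner pays $915.75; OOP now $1,812.85.
Claim 4 ($295): deductible already satisfied, so owner's share is 15% × $295 = $44.25. Owner pays $44.25; OOP now $1,857.10.
Claim 5 ($5,600): deductible already satisfied, so owner's share is 15% × $5,600 = $840. OOP would hit $2,697.10 > $2,000, so the cap limits the owner to $2,000 − $1,857.10 = $142.90.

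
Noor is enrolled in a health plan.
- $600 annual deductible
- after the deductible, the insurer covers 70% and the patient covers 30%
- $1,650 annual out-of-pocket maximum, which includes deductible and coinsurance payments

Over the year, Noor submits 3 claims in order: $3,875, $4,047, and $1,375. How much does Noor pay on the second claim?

Claim 1 ($3,875): $600 to deductible, leaving $3,275; patient's 30% is $982.50. Patient pays $1,582.50; OOP now $1,582.50.
Claim 2 ($4,047): 30% coinsurance on $4,047 = $1,214.10. That would push OOP to $2,796.60, over the $1,650 cap, so patient pays $1,650 − $1,582.50 = $67.50.

$67.50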